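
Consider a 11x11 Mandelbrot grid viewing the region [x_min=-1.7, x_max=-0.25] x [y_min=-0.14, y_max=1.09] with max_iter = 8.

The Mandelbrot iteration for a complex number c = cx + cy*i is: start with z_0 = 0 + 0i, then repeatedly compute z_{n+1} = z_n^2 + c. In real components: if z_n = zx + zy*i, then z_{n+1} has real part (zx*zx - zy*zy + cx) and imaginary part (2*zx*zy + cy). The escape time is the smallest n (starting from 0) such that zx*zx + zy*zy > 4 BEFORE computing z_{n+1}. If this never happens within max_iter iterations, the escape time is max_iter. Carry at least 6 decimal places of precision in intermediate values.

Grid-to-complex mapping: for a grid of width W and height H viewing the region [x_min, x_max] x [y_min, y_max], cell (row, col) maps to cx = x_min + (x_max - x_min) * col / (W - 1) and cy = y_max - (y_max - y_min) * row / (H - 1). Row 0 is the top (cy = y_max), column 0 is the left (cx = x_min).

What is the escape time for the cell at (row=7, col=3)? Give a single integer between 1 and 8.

Answer: 8

Derivation:
z_0 = 0 + 0i, c = -1.2650 + 0.2290i
Iter 1: z = -1.2650 + 0.2290i, |z|^2 = 1.6527
Iter 2: z = 0.2828 + -0.3504i, |z|^2 = 0.2027
Iter 3: z = -1.3078 + 0.0308i, |z|^2 = 1.7113
Iter 4: z = 0.4444 + 0.1483i, |z|^2 = 0.2195
Iter 5: z = -1.0895 + 0.3608i, |z|^2 = 1.3173
Iter 6: z = -0.2081 + -0.5573i, |z|^2 = 0.3539
Iter 7: z = -1.5322 + 0.4609i, |z|^2 = 2.5602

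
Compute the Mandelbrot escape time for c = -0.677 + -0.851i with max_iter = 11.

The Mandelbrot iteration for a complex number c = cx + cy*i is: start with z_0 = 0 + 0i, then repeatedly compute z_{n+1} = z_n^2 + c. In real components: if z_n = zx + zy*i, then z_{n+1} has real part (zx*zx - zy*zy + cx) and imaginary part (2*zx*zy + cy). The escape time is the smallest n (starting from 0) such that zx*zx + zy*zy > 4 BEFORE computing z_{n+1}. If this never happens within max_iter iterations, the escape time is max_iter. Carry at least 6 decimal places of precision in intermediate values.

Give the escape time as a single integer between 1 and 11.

z_0 = 0 + 0i, c = -0.6770 + -0.8510i
Iter 1: z = -0.6770 + -0.8510i, |z|^2 = 1.1825
Iter 2: z = -0.9429 + 0.3013i, |z|^2 = 0.9798
Iter 3: z = 0.1213 + -1.4191i, |z|^2 = 2.0285
Iter 4: z = -2.6761 + -1.1951i, |z|^2 = 8.5899
Escaped at iteration 4

Answer: 4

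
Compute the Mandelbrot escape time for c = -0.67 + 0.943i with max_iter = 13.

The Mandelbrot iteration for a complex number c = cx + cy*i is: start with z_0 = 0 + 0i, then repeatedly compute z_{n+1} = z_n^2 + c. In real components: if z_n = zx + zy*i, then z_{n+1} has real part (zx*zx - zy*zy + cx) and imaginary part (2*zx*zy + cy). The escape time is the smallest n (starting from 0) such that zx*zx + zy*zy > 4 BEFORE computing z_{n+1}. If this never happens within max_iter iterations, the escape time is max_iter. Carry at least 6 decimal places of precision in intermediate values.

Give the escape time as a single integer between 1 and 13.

Answer: 4

Derivation:
z_0 = 0 + 0i, c = -0.6700 + 0.9430i
Iter 1: z = -0.6700 + 0.9430i, |z|^2 = 1.3381
Iter 2: z = -1.1103 + -0.3206i, |z|^2 = 1.3357
Iter 3: z = 0.4601 + 1.6550i, |z|^2 = 2.9507
Iter 4: z = -3.1974 + 2.4659i, |z|^2 = 16.3035
Escaped at iteration 4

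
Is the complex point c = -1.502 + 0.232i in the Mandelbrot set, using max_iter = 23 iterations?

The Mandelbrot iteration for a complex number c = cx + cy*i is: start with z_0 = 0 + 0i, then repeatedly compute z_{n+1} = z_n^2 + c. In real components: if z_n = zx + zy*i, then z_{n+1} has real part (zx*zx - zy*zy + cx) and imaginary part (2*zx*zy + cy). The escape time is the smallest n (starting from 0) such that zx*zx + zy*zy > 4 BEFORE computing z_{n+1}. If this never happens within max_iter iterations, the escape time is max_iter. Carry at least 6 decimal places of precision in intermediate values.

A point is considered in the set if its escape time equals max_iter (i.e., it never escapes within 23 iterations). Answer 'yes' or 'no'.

Answer: no

Derivation:
z_0 = 0 + 0i, c = -1.5020 + 0.2320i
Iter 1: z = -1.5020 + 0.2320i, |z|^2 = 2.3098
Iter 2: z = 0.7002 + -0.4649i, |z|^2 = 0.7064
Iter 3: z = -1.2279 + -0.4191i, |z|^2 = 1.6834
Iter 4: z = -0.1699 + 1.2611i, |z|^2 = 1.6193
Iter 5: z = -3.0636 + -0.1964i, |z|^2 = 9.4245
Escaped at iteration 5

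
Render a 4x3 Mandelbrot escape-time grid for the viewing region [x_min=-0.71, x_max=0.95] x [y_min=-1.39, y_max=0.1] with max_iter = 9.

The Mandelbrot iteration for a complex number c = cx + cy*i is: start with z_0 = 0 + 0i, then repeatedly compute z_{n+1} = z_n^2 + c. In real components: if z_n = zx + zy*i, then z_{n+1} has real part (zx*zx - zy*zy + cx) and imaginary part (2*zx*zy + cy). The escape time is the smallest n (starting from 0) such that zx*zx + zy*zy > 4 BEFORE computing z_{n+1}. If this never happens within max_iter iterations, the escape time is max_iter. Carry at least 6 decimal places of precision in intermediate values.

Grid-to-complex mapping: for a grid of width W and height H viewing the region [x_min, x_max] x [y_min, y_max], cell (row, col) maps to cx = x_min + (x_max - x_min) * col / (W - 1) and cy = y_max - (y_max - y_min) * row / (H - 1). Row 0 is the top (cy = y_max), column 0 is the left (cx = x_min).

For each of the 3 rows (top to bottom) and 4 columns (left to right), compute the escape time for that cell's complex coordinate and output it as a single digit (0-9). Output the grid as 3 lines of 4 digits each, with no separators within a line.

(row=0, col=0): c = -0.7100 + 0.1000i → escape time 9
(row=0, col=1): c = -0.1567 + 0.1000i → escape time 9
(row=0, col=2): c = 0.3967 + 0.1000i → escape time 8
(row=0, col=3): c = 0.9500 + 0.1000i → escape time 3
(row=1, col=0): c = -0.7100 + -0.6450i → escape time 6
(row=1, col=1): c = -0.1567 + -0.6450i → escape time 9
(row=1, col=2): c = 0.3967 + -0.6450i → escape time 7
(row=1, col=3): c = 0.9500 + -0.6450i → escape time 2
(row=2, col=0): c = -0.7100 + -1.3900i → escape time 2
(row=2, col=1): c = -0.1567 + -1.3900i → escape time 2
(row=2, col=2): c = 0.3967 + -1.3900i → escape time 2
(row=2, col=3): c = 0.9500 + -1.3900i → escape time 2

Answer: 9983
6972
2222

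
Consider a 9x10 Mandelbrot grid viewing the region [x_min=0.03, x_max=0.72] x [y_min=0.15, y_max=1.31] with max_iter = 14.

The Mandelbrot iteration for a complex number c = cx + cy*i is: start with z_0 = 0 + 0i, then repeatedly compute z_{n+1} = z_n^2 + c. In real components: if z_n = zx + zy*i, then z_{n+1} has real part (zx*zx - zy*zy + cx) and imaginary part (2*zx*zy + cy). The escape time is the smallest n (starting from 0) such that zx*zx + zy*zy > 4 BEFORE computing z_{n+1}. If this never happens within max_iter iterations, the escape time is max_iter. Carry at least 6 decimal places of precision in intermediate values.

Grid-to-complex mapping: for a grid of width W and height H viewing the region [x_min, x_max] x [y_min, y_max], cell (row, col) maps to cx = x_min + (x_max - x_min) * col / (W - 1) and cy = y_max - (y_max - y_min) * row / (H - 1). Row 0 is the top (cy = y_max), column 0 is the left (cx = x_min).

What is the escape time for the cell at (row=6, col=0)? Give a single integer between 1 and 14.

Answer: 14

Derivation:
z_0 = 0 + 0i, c = 0.0300 + 0.5367i
Iter 1: z = 0.0300 + 0.5367i, |z|^2 = 0.2889
Iter 2: z = -0.2571 + 0.5689i, |z|^2 = 0.3897
Iter 3: z = -0.2275 + 0.2441i, |z|^2 = 0.1114
Iter 4: z = 0.0222 + 0.4256i, |z|^2 = 0.1816
Iter 5: z = -0.1506 + 0.5555i, |z|^2 = 0.3313
Iter 6: z = -0.2559 + 0.3693i, |z|^2 = 0.2019
Iter 7: z = -0.0409 + 0.3476i, |z|^2 = 0.1225
Iter 8: z = -0.0892 + 0.5082i, |z|^2 = 0.2663
Iter 9: z = -0.2203 + 0.4460i, |z|^2 = 0.2475
Iter 10: z = -0.1204 + 0.3401i, |z|^2 = 0.1302
Iter 11: z = -0.0712 + 0.4548i, |z|^2 = 0.2119
Iter 12: z = -0.1718 + 0.4719i, |z|^2 = 0.2522
Iter 13: z = -0.1632 + 0.3746i, |z|^2 = 0.1669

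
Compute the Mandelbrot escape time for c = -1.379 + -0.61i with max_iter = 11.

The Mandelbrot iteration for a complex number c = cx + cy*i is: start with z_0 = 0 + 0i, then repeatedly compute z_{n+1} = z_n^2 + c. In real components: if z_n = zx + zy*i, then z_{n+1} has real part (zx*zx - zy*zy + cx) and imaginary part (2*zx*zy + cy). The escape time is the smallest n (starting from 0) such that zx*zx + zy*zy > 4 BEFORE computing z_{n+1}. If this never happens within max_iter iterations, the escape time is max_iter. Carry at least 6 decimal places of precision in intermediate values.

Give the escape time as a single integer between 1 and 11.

z_0 = 0 + 0i, c = -1.3790 + -0.6100i
Iter 1: z = -1.3790 + -0.6100i, |z|^2 = 2.2737
Iter 2: z = 0.1505 + 1.0724i, |z|^2 = 1.1727
Iter 3: z = -2.5063 + -0.2871i, |z|^2 = 6.3642
Escaped at iteration 3

Answer: 3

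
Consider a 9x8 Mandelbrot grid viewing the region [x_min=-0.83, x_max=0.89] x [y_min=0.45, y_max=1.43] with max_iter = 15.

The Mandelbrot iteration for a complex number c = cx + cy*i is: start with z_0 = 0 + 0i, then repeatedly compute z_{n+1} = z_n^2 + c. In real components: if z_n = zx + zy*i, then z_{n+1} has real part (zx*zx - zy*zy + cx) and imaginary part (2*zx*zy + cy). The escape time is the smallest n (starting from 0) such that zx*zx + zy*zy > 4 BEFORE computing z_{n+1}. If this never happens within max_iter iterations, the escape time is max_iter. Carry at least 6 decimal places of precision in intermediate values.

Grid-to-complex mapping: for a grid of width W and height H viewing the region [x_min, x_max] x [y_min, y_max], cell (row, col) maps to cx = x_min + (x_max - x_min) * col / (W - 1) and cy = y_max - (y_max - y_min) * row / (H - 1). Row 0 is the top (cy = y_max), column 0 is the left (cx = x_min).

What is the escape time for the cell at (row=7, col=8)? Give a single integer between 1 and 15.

Answer: 3

Derivation:
z_0 = 0 + 0i, c = 0.8900 + 0.4500i
Iter 1: z = 0.8900 + 0.4500i, |z|^2 = 0.9946
Iter 2: z = 1.4796 + 1.2510i, |z|^2 = 3.7542
Iter 3: z = 1.5142 + 4.1520i, |z|^2 = 19.5316
Escaped at iteration 3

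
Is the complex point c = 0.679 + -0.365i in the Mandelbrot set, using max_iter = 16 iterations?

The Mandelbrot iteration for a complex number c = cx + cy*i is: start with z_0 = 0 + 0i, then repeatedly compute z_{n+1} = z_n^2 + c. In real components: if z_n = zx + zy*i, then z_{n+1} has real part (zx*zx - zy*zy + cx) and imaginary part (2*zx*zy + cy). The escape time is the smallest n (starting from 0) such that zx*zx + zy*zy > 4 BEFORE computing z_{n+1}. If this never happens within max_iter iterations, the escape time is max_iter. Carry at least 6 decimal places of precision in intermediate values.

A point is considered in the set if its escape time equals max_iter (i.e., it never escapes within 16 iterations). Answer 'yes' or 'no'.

Answer: no

Derivation:
z_0 = 0 + 0i, c = 0.6790 + -0.3650i
Iter 1: z = 0.6790 + -0.3650i, |z|^2 = 0.5943
Iter 2: z = 1.0068 + -0.8607i, |z|^2 = 1.7544
Iter 3: z = 0.9519 + -2.0981i, |z|^2 = 5.3081
Escaped at iteration 3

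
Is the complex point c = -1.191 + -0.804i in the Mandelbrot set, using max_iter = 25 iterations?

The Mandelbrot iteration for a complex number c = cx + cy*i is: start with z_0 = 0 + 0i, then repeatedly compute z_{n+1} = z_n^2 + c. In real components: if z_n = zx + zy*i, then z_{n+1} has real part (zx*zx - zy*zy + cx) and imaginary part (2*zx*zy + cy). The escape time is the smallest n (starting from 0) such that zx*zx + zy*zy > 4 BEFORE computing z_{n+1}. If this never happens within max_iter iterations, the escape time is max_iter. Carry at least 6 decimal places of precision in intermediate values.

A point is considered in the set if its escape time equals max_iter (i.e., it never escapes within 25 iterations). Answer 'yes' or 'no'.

z_0 = 0 + 0i, c = -1.1910 + -0.8040i
Iter 1: z = -1.1910 + -0.8040i, |z|^2 = 2.0649
Iter 2: z = -0.4189 + 1.1111i, |z|^2 = 1.4101
Iter 3: z = -2.2501 + -1.7350i, |z|^2 = 8.0731
Escaped at iteration 3

Answer: no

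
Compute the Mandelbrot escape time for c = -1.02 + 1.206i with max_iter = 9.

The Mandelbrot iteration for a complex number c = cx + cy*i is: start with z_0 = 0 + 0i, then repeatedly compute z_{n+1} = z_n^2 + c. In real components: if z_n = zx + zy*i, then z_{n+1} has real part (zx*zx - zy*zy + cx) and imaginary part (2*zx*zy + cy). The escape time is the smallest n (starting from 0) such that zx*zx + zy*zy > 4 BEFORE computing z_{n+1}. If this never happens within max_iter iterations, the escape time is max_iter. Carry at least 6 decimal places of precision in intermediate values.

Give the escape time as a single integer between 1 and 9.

z_0 = 0 + 0i, c = -1.0200 + 1.2060i
Iter 1: z = -1.0200 + 1.2060i, |z|^2 = 2.4948
Iter 2: z = -1.4340 + -1.2542i, |z|^2 = 3.6296
Iter 3: z = -0.5367 + 4.8033i, |z|^2 = 23.3592
Escaped at iteration 3

Answer: 3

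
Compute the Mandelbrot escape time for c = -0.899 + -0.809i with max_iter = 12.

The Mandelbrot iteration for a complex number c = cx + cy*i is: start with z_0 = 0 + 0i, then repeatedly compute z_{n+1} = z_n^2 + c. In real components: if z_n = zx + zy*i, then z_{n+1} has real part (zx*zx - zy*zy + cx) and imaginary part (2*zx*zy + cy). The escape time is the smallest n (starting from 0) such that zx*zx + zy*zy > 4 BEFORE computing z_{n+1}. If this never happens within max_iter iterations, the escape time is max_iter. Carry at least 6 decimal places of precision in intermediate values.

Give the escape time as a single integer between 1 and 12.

Answer: 4

Derivation:
z_0 = 0 + 0i, c = -0.8990 + -0.8090i
Iter 1: z = -0.8990 + -0.8090i, |z|^2 = 1.4627
Iter 2: z = -0.7453 + 0.6456i, |z|^2 = 0.9722
Iter 3: z = -0.7603 + -1.7713i, |z|^2 = 3.7155
Iter 4: z = -3.4583 + 1.8845i, |z|^2 = 15.5114
Escaped at iteration 4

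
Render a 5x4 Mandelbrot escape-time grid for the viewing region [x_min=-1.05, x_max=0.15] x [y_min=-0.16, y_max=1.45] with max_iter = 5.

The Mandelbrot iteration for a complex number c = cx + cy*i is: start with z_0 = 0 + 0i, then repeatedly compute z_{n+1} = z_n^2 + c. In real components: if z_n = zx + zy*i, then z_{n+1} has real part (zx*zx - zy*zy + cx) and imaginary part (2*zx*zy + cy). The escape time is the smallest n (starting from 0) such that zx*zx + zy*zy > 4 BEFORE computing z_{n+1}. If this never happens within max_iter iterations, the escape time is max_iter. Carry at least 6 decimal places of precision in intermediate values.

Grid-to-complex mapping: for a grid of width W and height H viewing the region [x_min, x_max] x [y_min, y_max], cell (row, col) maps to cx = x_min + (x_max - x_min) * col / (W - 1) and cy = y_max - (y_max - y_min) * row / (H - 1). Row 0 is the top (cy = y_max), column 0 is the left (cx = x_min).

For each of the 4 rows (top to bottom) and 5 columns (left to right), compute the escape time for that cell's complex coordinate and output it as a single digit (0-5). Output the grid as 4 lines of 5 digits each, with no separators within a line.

Answer: 22222
34554
55555
55555

Derivation:
(row=0, col=0): c = -1.0500 + 1.4500i → escape time 2
(row=0, col=1): c = -0.7500 + 1.4500i → escape time 2
(row=0, col=2): c = -0.4500 + 1.4500i → escape time 2
(row=0, col=3): c = -0.1500 + 1.4500i → escape time 2
(row=0, col=4): c = 0.1500 + 1.4500i → escape time 2
(row=1, col=0): c = -1.0500 + 0.9133i → escape time 3
(row=1, col=1): c = -0.7500 + 0.9133i → escape time 4
(row=1, col=2): c = -0.4500 + 0.9133i → escape time 5
(row=1, col=3): c = -0.1500 + 0.9133i → escape time 5
(row=1, col=4): c = 0.1500 + 0.9133i → escape time 4
(row=2, col=0): c = -1.0500 + 0.3767i → escape time 5
(row=2, col=1): c = -0.7500 + 0.3767i → escape time 5
(row=2, col=2): c = -0.4500 + 0.3767i → escape time 5
(row=2, col=3): c = -0.1500 + 0.3767i → escape time 5
(row=2, col=4): c = 0.1500 + 0.3767i → escape time 5
(row=3, col=0): c = -1.0500 + -0.1600i → escape time 5
(row=3, col=1): c = -0.7500 + -0.1600i → escape time 5
(row=3, col=2): c = -0.4500 + -0.1600i → escape time 5
(row=3, col=3): c = -0.1500 + -0.1600i → escape time 5
(row=3, col=4): c = 0.1500 + -0.1600i → escape time 5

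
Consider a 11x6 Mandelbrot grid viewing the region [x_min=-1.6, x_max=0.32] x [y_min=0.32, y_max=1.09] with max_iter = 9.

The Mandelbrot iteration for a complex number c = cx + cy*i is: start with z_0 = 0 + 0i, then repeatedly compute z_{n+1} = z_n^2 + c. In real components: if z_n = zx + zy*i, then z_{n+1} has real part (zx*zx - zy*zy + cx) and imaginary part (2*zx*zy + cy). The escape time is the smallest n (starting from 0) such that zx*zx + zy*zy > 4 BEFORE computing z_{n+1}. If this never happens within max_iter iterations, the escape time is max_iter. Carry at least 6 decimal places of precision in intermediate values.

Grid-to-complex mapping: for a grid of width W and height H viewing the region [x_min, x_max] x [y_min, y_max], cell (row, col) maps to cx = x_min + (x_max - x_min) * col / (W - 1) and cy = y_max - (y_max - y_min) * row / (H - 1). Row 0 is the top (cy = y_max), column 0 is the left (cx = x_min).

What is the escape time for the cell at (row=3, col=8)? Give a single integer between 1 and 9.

Answer: 9

Derivation:
z_0 = 0 + 0i, c = -0.0640 + 0.6280i
Iter 1: z = -0.0640 + 0.6280i, |z|^2 = 0.3985
Iter 2: z = -0.4543 + 0.5476i, |z|^2 = 0.5063
Iter 3: z = -0.1575 + 0.1304i, |z|^2 = 0.0418
Iter 4: z = -0.0562 + 0.5869i, |z|^2 = 0.3476
Iter 5: z = -0.4053 + 0.5620i, |z|^2 = 0.4801
Iter 6: z = -0.2156 + 0.1724i, |z|^2 = 0.0762
Iter 7: z = -0.0472 + 0.5537i, |z|^2 = 0.3088
Iter 8: z = -0.3683 + 0.5757i, |z|^2 = 0.4671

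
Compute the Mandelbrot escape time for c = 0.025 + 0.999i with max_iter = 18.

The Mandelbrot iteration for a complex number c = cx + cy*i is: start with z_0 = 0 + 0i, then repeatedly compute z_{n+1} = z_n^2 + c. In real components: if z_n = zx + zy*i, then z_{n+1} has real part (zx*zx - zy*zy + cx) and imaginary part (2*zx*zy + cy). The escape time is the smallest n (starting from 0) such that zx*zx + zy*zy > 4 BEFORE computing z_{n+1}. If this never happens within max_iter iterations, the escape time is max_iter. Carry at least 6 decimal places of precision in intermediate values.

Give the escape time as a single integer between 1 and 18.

z_0 = 0 + 0i, c = 0.0250 + 0.9990i
Iter 1: z = 0.0250 + 0.9990i, |z|^2 = 0.9986
Iter 2: z = -0.9724 + 1.0490i, |z|^2 = 2.0458
Iter 3: z = -0.1298 + -1.0409i, |z|^2 = 1.1004
Iter 4: z = -1.0417 + 1.2692i, |z|^2 = 2.6960
Iter 5: z = -0.5006 + -1.6453i, |z|^2 = 2.9577
Iter 6: z = -2.4314 + 2.6464i, |z|^2 = 12.9152
Escaped at iteration 6

Answer: 6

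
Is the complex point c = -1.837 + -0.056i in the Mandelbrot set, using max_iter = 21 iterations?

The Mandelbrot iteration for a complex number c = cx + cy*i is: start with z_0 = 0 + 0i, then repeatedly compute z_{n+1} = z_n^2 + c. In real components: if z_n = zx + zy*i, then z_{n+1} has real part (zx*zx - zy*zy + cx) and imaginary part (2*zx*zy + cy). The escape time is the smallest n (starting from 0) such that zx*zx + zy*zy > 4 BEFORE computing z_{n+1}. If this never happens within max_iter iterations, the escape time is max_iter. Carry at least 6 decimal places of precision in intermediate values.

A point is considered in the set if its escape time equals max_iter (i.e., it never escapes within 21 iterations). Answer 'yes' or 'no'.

Answer: no

Derivation:
z_0 = 0 + 0i, c = -1.8370 + -0.0560i
Iter 1: z = -1.8370 + -0.0560i, |z|^2 = 3.3777
Iter 2: z = 1.5344 + 0.1497i, |z|^2 = 2.3769
Iter 3: z = 0.4951 + 0.4035i, |z|^2 = 0.4079
Iter 4: z = -1.7548 + 0.3436i, |z|^2 = 3.1972
Iter 5: z = 1.1242 + -1.2617i, |z|^2 = 2.8557
Iter 6: z = -2.1652 + -2.8928i, |z|^2 = 13.0562
Escaped at iteration 6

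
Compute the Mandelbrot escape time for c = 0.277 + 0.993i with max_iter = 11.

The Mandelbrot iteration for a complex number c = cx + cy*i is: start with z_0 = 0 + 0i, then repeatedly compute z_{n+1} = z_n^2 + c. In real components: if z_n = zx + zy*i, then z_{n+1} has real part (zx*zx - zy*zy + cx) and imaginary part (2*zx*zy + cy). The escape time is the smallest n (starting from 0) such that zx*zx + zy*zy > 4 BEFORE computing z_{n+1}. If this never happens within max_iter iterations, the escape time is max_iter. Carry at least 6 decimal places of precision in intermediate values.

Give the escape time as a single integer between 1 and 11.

z_0 = 0 + 0i, c = 0.2770 + 0.9930i
Iter 1: z = 0.2770 + 0.9930i, |z|^2 = 1.0628
Iter 2: z = -0.6323 + 1.5431i, |z|^2 = 2.7811
Iter 3: z = -1.7044 + -0.9585i, |z|^2 = 3.8237
Iter 4: z = 2.2633 + 4.2603i, |z|^2 = 23.2726
Escaped at iteration 4

Answer: 4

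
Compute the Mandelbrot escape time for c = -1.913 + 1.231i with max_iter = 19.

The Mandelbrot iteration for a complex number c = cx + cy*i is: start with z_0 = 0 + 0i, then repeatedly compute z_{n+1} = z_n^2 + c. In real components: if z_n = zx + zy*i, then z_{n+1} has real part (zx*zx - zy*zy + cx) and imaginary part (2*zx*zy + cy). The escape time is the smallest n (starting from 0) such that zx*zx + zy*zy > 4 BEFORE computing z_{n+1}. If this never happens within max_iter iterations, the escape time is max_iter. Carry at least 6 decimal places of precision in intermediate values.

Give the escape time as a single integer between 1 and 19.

Answer: 1

Derivation:
z_0 = 0 + 0i, c = -1.9130 + 1.2310i
Iter 1: z = -1.9130 + 1.2310i, |z|^2 = 5.1749
Escaped at iteration 1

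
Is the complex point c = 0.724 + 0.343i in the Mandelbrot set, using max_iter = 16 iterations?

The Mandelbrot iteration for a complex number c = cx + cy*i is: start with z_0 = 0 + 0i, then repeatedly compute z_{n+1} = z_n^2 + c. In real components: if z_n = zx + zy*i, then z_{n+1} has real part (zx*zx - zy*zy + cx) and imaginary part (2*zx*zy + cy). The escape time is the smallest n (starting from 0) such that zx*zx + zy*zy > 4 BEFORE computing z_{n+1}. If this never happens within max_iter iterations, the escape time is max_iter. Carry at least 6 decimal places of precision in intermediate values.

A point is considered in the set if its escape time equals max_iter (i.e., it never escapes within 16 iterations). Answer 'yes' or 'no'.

z_0 = 0 + 0i, c = 0.7240 + 0.3430i
Iter 1: z = 0.7240 + 0.3430i, |z|^2 = 0.6418
Iter 2: z = 1.1305 + 0.8397i, |z|^2 = 1.9831
Iter 3: z = 1.2971 + 2.2415i, |z|^2 = 6.7068
Escaped at iteration 3

Answer: no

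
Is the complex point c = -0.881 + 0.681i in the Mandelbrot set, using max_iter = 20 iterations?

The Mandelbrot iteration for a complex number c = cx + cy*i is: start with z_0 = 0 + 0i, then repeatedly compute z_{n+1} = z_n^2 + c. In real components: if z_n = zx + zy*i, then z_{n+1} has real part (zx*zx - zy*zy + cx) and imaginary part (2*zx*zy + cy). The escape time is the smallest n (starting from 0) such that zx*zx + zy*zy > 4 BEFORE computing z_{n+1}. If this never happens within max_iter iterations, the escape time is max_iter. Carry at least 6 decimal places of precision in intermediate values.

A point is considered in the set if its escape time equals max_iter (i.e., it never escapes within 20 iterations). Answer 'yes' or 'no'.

z_0 = 0 + 0i, c = -0.8810 + 0.6810i
Iter 1: z = -0.8810 + 0.6810i, |z|^2 = 1.2399
Iter 2: z = -0.5686 + -0.5189i, |z|^2 = 0.5926
Iter 3: z = -0.8270 + 1.2711i, |z|^2 = 2.2996
Iter 4: z = -1.8129 + -1.4214i, |z|^2 = 5.3067
Escaped at iteration 4

Answer: no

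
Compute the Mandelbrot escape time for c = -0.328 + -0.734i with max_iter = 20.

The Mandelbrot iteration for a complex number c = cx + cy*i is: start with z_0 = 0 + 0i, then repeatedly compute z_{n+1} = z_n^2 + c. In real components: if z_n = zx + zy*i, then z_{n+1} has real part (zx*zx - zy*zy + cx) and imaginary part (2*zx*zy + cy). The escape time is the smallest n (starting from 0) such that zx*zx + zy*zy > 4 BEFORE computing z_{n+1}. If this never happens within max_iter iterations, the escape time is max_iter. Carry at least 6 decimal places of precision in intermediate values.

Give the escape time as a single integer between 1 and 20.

z_0 = 0 + 0i, c = -0.3280 + -0.7340i
Iter 1: z = -0.3280 + -0.7340i, |z|^2 = 0.6463
Iter 2: z = -0.7592 + -0.2525i, |z|^2 = 0.6401
Iter 3: z = 0.1846 + -0.3506i, |z|^2 = 0.1570
Iter 4: z = -0.4169 + -0.8634i, |z|^2 = 0.9193
Iter 5: z = -0.8998 + -0.0141i, |z|^2 = 0.8098
Iter 6: z = 0.4814 + -0.7086i, |z|^2 = 0.7338
Iter 7: z = -0.5984 + -1.4162i, |z|^2 = 2.3636
Iter 8: z = -1.9755 + 0.9608i, |z|^2 = 4.8257
Escaped at iteration 8

Answer: 8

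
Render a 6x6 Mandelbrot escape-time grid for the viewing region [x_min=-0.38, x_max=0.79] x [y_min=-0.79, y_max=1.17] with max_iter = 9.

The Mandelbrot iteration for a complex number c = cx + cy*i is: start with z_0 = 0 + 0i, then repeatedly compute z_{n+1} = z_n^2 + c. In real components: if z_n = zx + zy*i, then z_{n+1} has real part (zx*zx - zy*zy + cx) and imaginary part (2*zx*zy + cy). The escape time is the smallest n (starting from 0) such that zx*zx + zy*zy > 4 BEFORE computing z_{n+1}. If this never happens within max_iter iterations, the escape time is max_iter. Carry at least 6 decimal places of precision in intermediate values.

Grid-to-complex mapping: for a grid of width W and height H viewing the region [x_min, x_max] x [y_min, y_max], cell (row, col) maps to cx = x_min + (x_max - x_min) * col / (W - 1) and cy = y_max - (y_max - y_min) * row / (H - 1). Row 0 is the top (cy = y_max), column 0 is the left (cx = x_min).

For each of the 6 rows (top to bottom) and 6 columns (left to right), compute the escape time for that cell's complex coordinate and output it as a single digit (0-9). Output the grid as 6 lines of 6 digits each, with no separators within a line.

(row=0, col=0): c = -0.3800 + 1.1700i → escape time 3
(row=0, col=1): c = -0.1460 + 1.1700i → escape time 4
(row=0, col=2): c = 0.0880 + 1.1700i → escape time 3
(row=0, col=3): c = 0.3220 + 1.1700i → escape time 2
(row=0, col=4): c = 0.5560 + 1.1700i → escape time 2
(row=0, col=5): c = 0.7900 + 1.1700i → escape time 2
(row=1, col=0): c = -0.3800 + 0.7780i → escape time 7
(row=1, col=1): c = -0.1460 + 0.7780i → escape time 9
(row=1, col=2): c = 0.0880 + 0.7780i → escape time 7
(row=1, col=3): c = 0.3220 + 0.7780i → escape time 5
(row=1, col=4): c = 0.5560 + 0.7780i → escape time 3
(row=1, col=5): c = 0.7900 + 0.7780i → escape time 2
(row=2, col=0): c = -0.3800 + 0.3860i → escape time 9
(row=2, col=1): c = -0.1460 + 0.3860i → escape time 9
(row=2, col=2): c = 0.0880 + 0.3860i → escape time 9
(row=2, col=3): c = 0.3220 + 0.3860i → escape time 9
(row=2, col=4): c = 0.5560 + 0.3860i → escape time 4
(row=2, col=5): c = 0.7900 + 0.3860i → escape time 3
(row=3, col=0): c = -0.3800 + -0.0060i → escape time 9
(row=3, col=1): c = -0.1460 + -0.0060i → escape time 9
(row=3, col=2): c = 0.0880 + -0.0060i → escape time 9
(row=3, col=3): c = 0.3220 + -0.0060i → escape time 9
(row=3, col=4): c = 0.5560 + -0.0060i → escape time 4
(row=3, col=5): c = 0.7900 + -0.0060i → escape time 3
(row=4, col=0): c = -0.3800 + -0.3980i → escape time 9
(row=4, col=1): c = -0.1460 + -0.3980i → escape time 9
(row=4, col=2): c = 0.0880 + -0.3980i → escape time 9
(row=4, col=3): c = 0.3220 + -0.3980i → escape time 9
(row=4, col=4): c = 0.5560 + -0.3980i → escape time 4
(row=4, col=5): c = 0.7900 + -0.3980i → escape time 3
(row=5, col=0): c = -0.3800 + -0.7900i → escape time 6
(row=5, col=1): c = -0.1460 + -0.7900i → escape time 9
(row=5, col=2): c = 0.0880 + -0.7900i → escape time 7
(row=5, col=3): c = 0.3220 + -0.7900i → escape time 4
(row=5, col=4): c = 0.5560 + -0.7900i → escape time 3
(row=5, col=5): c = 0.7900 + -0.7900i → escape time 2

Answer: 343222
797532
999943
999943
999943
697432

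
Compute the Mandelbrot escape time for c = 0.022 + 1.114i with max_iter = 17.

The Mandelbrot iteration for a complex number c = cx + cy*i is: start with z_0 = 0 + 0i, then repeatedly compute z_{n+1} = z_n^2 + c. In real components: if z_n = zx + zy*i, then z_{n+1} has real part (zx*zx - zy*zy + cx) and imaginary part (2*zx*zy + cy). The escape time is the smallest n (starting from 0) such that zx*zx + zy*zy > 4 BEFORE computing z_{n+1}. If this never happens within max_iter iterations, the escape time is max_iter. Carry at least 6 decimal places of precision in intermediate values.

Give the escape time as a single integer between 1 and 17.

Answer: 4

Derivation:
z_0 = 0 + 0i, c = 0.0220 + 1.1140i
Iter 1: z = 0.0220 + 1.1140i, |z|^2 = 1.2415
Iter 2: z = -1.2185 + 1.1630i, |z|^2 = 2.8374
Iter 3: z = 0.1542 + -1.7203i, |z|^2 = 2.9832
Iter 4: z = -2.9137 + 0.5836i, |z|^2 = 8.8300
Escaped at iteration 4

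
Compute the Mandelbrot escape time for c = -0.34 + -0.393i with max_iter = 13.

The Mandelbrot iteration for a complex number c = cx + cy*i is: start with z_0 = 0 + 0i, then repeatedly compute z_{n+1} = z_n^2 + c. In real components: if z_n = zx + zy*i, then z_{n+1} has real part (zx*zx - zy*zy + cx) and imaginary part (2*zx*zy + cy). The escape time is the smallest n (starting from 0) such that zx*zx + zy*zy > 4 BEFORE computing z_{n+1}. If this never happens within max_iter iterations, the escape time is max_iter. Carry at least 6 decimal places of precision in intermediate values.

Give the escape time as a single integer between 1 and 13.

Answer: 13

Derivation:
z_0 = 0 + 0i, c = -0.3400 + -0.3930i
Iter 1: z = -0.3400 + -0.3930i, |z|^2 = 0.2700
Iter 2: z = -0.3788 + -0.1258i, |z|^2 = 0.1593
Iter 3: z = -0.2123 + -0.2977i, |z|^2 = 0.1337
Iter 4: z = -0.3836 + -0.2666i, |z|^2 = 0.2182
Iter 5: z = -0.2640 + -0.1885i, |z|^2 = 0.1052
Iter 6: z = -0.3059 + -0.2935i, |z|^2 = 0.1797
Iter 7: z = -0.3326 + -0.2135i, |z|^2 = 0.1562
Iter 8: z = -0.2749 + -0.2510i, |z|^2 = 0.1386
Iter 9: z = -0.3274 + -0.2550i, |z|^2 = 0.1722
Iter 10: z = -0.2978 + -0.2260i, |z|^2 = 0.1398
Iter 11: z = -0.3024 + -0.2584i, |z|^2 = 0.1582
Iter 12: z = -0.3153 + -0.2367i, |z|^2 = 0.1555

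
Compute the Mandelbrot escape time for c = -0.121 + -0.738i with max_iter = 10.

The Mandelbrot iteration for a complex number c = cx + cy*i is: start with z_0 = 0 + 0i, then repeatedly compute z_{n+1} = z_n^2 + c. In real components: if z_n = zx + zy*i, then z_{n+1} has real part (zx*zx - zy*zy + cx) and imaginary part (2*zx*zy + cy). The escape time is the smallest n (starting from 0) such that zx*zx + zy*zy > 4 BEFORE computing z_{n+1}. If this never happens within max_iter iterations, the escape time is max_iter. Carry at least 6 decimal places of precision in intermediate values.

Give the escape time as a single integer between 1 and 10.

z_0 = 0 + 0i, c = -0.1210 + -0.7380i
Iter 1: z = -0.1210 + -0.7380i, |z|^2 = 0.5593
Iter 2: z = -0.6510 + -0.5594i, |z|^2 = 0.7367
Iter 3: z = -0.0101 + -0.0097i, |z|^2 = 0.0002
Iter 4: z = -0.1210 + -0.7378i, |z|^2 = 0.5590
Iter 5: z = -0.6507 + -0.5595i, |z|^2 = 0.7364
Iter 6: z = -0.0106 + -0.0099i, |z|^2 = 0.0002
Iter 7: z = -0.1210 + -0.7378i, |z|^2 = 0.5590
Iter 8: z = -0.6507 + -0.5595i, |z|^2 = 0.7364
Iter 9: z = -0.0106 + -0.0099i, |z|^2 = 0.0002

Answer: 10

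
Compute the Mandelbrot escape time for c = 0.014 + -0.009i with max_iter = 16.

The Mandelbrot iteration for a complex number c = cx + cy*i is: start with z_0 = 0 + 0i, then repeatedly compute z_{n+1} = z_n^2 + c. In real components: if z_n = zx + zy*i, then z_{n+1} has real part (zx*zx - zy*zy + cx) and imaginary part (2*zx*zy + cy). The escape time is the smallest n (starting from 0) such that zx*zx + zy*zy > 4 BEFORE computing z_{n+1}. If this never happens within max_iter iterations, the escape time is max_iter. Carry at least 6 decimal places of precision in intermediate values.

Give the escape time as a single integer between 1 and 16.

Answer: 16

Derivation:
z_0 = 0 + 0i, c = 0.0140 + -0.0090i
Iter 1: z = 0.0140 + -0.0090i, |z|^2 = 0.0003
Iter 2: z = 0.0141 + -0.0093i, |z|^2 = 0.0003
Iter 3: z = 0.0141 + -0.0093i, |z|^2 = 0.0003
Iter 4: z = 0.0141 + -0.0093i, |z|^2 = 0.0003
Iter 5: z = 0.0141 + -0.0093i, |z|^2 = 0.0003
Iter 6: z = 0.0141 + -0.0093i, |z|^2 = 0.0003
Iter 7: z = 0.0141 + -0.0093i, |z|^2 = 0.0003
Iter 8: z = 0.0141 + -0.0093i, |z|^2 = 0.0003
Iter 9: z = 0.0141 + -0.0093i, |z|^2 = 0.0003
Iter 10: z = 0.0141 + -0.0093i, |z|^2 = 0.0003
Iter 11: z = 0.0141 + -0.0093i, |z|^2 = 0.0003
Iter 12: z = 0.0141 + -0.0093i, |z|^2 = 0.0003
Iter 13: z = 0.0141 + -0.0093i, |z|^2 = 0.0003
Iter 14: z = 0.0141 + -0.0093i, |z|^2 = 0.0003
Iter 15: z = 0.0141 + -0.0093i, |z|^2 = 0.0003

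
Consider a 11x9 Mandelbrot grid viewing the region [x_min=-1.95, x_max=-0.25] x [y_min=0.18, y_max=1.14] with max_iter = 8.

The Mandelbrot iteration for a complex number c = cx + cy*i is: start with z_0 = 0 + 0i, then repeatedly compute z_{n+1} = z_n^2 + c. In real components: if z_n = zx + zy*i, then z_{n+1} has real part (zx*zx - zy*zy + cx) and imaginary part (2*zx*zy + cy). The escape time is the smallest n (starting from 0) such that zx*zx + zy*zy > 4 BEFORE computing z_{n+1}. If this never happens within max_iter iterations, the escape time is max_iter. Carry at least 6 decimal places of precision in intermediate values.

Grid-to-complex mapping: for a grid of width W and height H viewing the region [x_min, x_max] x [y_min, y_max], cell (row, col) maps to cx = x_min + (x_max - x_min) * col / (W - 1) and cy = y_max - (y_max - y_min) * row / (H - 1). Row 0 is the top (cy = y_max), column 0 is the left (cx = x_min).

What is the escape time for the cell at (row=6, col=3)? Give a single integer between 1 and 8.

z_0 = 0 + 0i, c = -1.4400 + 0.4200i
Iter 1: z = -1.4400 + 0.4200i, |z|^2 = 2.2500
Iter 2: z = 0.4572 + -0.7896i, |z|^2 = 0.8325
Iter 3: z = -1.8544 + -0.3020i, |z|^2 = 3.5301
Iter 4: z = 1.9077 + 1.5401i, |z|^2 = 6.0114
Escaped at iteration 4

Answer: 4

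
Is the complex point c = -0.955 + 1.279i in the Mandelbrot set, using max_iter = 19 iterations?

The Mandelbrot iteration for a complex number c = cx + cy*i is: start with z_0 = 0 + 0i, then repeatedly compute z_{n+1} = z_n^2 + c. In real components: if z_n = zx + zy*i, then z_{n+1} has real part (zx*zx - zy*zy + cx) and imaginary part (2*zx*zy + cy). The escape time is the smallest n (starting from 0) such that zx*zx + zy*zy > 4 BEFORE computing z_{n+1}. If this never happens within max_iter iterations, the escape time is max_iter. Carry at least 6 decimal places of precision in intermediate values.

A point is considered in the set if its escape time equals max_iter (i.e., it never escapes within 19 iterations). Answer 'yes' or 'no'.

z_0 = 0 + 0i, c = -0.9550 + 1.2790i
Iter 1: z = -0.9550 + 1.2790i, |z|^2 = 2.5479
Iter 2: z = -1.6788 + -1.1639i, |z|^2 = 4.1731
Escaped at iteration 2

Answer: no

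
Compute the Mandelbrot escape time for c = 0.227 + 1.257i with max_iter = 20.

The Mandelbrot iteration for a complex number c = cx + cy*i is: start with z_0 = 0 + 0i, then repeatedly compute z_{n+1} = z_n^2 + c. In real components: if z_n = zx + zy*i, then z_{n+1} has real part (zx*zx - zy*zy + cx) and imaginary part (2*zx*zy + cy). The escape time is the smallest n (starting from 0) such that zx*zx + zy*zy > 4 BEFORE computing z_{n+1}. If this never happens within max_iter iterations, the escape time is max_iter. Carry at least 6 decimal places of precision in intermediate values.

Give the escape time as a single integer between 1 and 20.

z_0 = 0 + 0i, c = 0.2270 + 1.2570i
Iter 1: z = 0.2270 + 1.2570i, |z|^2 = 1.6316
Iter 2: z = -1.3015 + 1.8277i, |z|^2 = 5.0344
Escaped at iteration 2

Answer: 2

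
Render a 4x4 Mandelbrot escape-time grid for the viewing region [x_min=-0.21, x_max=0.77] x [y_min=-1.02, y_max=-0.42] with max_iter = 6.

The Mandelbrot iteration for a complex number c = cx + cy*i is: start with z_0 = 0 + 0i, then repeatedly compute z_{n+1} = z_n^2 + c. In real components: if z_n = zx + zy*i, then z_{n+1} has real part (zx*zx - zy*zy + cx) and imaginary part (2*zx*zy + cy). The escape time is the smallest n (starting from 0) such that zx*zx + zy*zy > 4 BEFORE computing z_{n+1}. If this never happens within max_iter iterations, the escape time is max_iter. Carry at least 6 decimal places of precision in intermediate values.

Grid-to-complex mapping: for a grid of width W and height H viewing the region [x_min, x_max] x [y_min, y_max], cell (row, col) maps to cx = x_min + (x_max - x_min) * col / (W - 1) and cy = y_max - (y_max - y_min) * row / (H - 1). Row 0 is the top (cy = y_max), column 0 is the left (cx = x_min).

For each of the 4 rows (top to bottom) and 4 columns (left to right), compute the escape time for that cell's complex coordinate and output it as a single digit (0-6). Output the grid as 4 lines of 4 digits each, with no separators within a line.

(row=0, col=0): c = -0.2100 + -0.4200i → escape time 6
(row=0, col=1): c = 0.1167 + -0.4200i → escape time 6
(row=0, col=2): c = 0.4433 + -0.4200i → escape time 6
(row=0, col=3): c = 0.7700 + -0.4200i → escape time 3
(row=1, col=0): c = -0.2100 + -0.6200i → escape time 6
(row=1, col=1): c = 0.1167 + -0.6200i → escape time 6
(row=1, col=2): c = 0.4433 + -0.6200i → escape time 5
(row=1, col=3): c = 0.7700 + -0.6200i → escape time 3
(row=2, col=0): c = -0.2100 + -0.8200i → escape time 6
(row=2, col=1): c = 0.1167 + -0.8200i → escape time 5
(row=2, col=2): c = 0.4433 + -0.8200i → escape time 3
(row=2, col=3): c = 0.7700 + -0.8200i → escape time 2
(row=3, col=0): c = -0.2100 + -1.0200i → escape time 6
(row=3, col=1): c = 0.1167 + -1.0200i → escape time 4
(row=3, col=2): c = 0.4433 + -1.0200i → escape time 3
(row=3, col=3): c = 0.7700 + -1.0200i → escape time 2

Answer: 6663
6653
6532
6432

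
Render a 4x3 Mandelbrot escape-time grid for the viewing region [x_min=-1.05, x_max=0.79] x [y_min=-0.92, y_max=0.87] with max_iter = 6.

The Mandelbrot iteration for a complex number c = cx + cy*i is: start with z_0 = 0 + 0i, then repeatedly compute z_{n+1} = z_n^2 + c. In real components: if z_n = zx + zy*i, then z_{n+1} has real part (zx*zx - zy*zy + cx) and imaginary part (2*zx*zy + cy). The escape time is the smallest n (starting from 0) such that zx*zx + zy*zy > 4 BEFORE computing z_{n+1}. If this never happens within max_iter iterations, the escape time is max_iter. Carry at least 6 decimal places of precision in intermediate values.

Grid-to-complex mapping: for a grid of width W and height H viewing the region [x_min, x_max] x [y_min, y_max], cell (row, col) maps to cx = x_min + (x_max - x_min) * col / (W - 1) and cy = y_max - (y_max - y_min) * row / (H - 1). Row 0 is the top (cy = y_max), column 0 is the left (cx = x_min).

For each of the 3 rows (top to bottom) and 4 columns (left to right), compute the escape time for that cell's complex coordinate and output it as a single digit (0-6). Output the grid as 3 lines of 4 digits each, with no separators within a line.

(row=0, col=0): c = -1.0500 + 0.8700i → escape time 3
(row=0, col=1): c = -0.4367 + 0.8700i → escape time 5
(row=0, col=2): c = 0.1767 + 0.8700i → escape time 5
(row=0, col=3): c = 0.7900 + 0.8700i → escape time 2
(row=1, col=0): c = -1.0500 + -0.0250i → escape time 6
(row=1, col=1): c = -0.4367 + -0.0250i → escape time 6
(row=1, col=2): c = 0.1767 + -0.0250i → escape time 6
(row=1, col=3): c = 0.7900 + -0.0250i → escape time 3
(row=2, col=0): c = -1.0500 + -0.9200i → escape time 3
(row=2, col=1): c = -0.4367 + -0.9200i → escape time 5
(row=2, col=2): c = 0.1767 + -0.9200i → escape time 4
(row=2, col=3): c = 0.7900 + -0.9200i → escape time 2

Answer: 3552
6663
3542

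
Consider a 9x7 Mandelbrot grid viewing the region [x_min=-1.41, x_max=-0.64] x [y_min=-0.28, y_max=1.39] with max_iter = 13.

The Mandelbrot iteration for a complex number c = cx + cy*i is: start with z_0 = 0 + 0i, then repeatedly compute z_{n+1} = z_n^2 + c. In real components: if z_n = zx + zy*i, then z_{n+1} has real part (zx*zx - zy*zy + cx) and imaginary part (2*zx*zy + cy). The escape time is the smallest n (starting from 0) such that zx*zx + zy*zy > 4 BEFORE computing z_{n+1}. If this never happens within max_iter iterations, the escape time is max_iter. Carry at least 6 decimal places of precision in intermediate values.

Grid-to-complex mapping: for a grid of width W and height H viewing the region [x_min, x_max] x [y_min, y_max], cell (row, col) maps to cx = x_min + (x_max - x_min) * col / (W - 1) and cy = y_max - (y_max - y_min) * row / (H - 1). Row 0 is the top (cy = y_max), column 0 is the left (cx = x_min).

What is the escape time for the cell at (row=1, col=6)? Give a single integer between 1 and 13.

z_0 = 0 + 0i, c = -0.8325 + 1.1117i
Iter 1: z = -0.8325 + 1.1117i, |z|^2 = 1.9289
Iter 2: z = -1.3752 + -0.7393i, |z|^2 = 2.4378
Iter 3: z = 0.5123 + 3.1450i, |z|^2 = 10.1534
Escaped at iteration 3

Answer: 3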